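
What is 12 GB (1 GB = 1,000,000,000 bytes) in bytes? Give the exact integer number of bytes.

12 × 1,000,000,000 = 12,000,000,000 bytes  (1 GB = 10^9 bytes)

12,000,000,000 bytes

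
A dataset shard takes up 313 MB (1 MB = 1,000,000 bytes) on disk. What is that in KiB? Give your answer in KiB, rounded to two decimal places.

313 MB × 1,000,000 bytes/MB = 313,000,000 bytes
1 KiB = 1,024 bytes
313,000,000 / 1,024 = 305,664.06 KiB

305,664.06 KiB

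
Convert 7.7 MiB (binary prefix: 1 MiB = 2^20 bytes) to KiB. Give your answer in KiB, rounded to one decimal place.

7.7 MiB = 7.7 × 2^20 bytes = 8,074,035.2 bytes
1 KiB = 1,024 bytes
8,074,035.2 / 1,024 = 7,884.8 KiB

7,884.8 KiB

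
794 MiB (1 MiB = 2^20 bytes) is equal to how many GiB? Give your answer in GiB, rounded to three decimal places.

794 MiB × 1,048,576 bytes/MiB = 832,569,344 bytes
1 GiB = 1,073,741,824 bytes
832,569,344 / 1,073,741,824 = 0.775 GiB

0.775 GiB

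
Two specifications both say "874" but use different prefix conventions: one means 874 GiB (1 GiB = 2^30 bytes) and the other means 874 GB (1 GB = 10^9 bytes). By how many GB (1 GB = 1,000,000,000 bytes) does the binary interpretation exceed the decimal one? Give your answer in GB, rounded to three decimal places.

64.450 GB

874 GiB = 874 × 1,073,741,824 = 938,450,354,176 bytes
874 GB = 874 × 1,000,000,000 = 874,000,000,000 bytes
difference = 64,450,354,176 bytes
64,450,354,176 / 1,000,000,000 = 64.450 GB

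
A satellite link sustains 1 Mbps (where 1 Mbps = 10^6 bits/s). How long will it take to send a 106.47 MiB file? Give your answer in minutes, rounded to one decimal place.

106.47 MiB = 111,641,886.72 bytes = 893,135,093.76 bits
1 Mbps = 1,000,000 bits/s
time = 893,135,093.76 / 1,000,000 = 893.14 s
893.14 s / 60 = 14.9 minutes

14.9 minutes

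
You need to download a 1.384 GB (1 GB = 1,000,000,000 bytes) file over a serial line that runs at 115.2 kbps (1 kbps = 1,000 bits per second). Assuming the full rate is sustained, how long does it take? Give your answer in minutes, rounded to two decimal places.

1,601.85 minutes

1.384 GB = 1,384,000,000 bytes = 11,072,000,000 bits
115.2 kbps = 115,200 bits/s
time = 11,072,000,000 / 115,200 = 96,111.111 s
96,111.111 s / 60 = 1,601.85 minutes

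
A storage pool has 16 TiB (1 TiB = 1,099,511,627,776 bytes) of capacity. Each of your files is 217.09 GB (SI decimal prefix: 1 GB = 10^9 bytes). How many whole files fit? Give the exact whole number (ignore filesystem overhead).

81

Capacity: 16 TiB = 17,592,186,044,416 bytes
Per item: 217.09 GB = 217,090,000,000 bytes
⌊17,592,186,044,416 / 217,090,000,000⌋ = 81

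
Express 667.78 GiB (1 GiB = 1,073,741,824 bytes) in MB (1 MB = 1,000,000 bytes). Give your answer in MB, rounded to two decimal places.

717,023.32 MB

667.78 GiB = 667.78 × 2^30 bytes = 717,023,315,230.72 bytes
1 MB = 1,000,000 bytes
717,023,315,230.72 / 1,000,000 = 717,023.32 MB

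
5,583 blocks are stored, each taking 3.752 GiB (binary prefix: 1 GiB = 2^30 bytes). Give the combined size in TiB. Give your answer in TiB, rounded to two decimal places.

20.46 TiB

Total = 5,583 × 3.752 GiB = 20947.416 GiB
= 20947.416 × 1,073,741,824 bytes = 22,492,116,663,926.784 bytes
1 TiB = 1,099,511,627,776 bytes
22,492,116,663,926.784 / 1,099,511,627,776 = 20.46 TiB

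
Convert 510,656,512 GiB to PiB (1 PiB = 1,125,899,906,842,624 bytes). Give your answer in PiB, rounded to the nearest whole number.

487 PiB

510,656,512 GiB = 510,656,512 × 2^30 bytes = 548,313,254,632,357,888 bytes
1 PiB = 1,125,899,906,842,624 bytes
548,313,254,632,357,888 / 1,125,899,906,842,624 = 487 PiB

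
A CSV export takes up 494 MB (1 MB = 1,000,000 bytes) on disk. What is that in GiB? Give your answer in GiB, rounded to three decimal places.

0.460 GiB

494 MB × 1,000,000 bytes/MB = 494,000,000 bytes
1 GiB = 1,073,741,824 bytes
494,000,000 / 1,073,741,824 = 0.460 GiB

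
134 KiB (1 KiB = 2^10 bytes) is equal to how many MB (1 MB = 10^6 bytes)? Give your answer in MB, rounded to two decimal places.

134 KiB = 134 × 2^10 bytes = 137,216 bytes
1 MB = 1,000,000 bytes
137,216 / 1,000,000 = 0.14 MB

0.14 MB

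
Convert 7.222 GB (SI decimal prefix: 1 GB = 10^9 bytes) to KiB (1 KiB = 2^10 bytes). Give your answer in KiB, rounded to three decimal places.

7,052,734.375 KiB

7.222 GB = 7.222 × 10^9 bytes = 7,222,000,000 bytes
1 KiB = 1,024 bytes
7,222,000,000 / 1,024 = 7,052,734.375 KiB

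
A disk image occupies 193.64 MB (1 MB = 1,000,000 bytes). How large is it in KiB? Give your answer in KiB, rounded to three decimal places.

189,101.563 KiB

193.64 MB = 193.64 × 10^6 bytes = 193,640,000 bytes
1 KiB = 2^10 bytes = 1,024 bytes
193,640,000 / 1,024 = 189,101.563 KiB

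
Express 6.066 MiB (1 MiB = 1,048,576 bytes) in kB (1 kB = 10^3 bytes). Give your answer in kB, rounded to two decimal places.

6.066 MiB = 6.066 × 2^20 bytes = 6,360,662.016 bytes
1 kB = 10^3 bytes = 1,000 bytes
6,360,662.016 / 1,000 = 6,360.66 kB

6,360.66 kB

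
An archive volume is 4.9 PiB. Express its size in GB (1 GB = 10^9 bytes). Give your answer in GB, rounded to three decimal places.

5,516,909.544 GB

4.9 PiB = 4.9 × 2^50 bytes = 5,516,909,543,528,857.6 bytes
1 GB = 10^9 bytes = 1,000,000,000 bytes
5,516,909,543,528,857.6 / 1,000,000,000 = 5,516,909.544 GB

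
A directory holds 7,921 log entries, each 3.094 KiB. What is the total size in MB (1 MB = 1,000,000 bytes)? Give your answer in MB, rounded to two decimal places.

Total = 7,921 × 3.094 KiB = 24507.574 KiB
= 24507.574 × 1,024 bytes = 25,095,755.776 bytes
1 MB = 1,000,000 bytes
25,095,755.776 / 1,000,000 = 25.10 MB

25.10 MB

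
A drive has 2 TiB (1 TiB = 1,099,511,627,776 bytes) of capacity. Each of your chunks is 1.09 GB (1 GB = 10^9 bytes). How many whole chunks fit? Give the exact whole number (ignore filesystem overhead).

2,017

Capacity: 2 TiB = 2,199,023,255,552 bytes
Per item: 1.09 GB = 1,090,000,000 bytes
⌊2,199,023,255,552 / 1,090,000,000⌋ = 2,017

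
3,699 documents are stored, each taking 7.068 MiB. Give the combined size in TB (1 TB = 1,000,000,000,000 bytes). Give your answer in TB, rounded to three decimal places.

0.027 TB

Total = 3,699 × 7.068 MiB = 26144.532 MiB
= 26144.532 × 1,048,576 bytes = 27,414,528,786.432 bytes
1 TB = 1,000,000,000,000 bytes
27,414,528,786.432 / 1,000,000,000,000 = 0.027 TB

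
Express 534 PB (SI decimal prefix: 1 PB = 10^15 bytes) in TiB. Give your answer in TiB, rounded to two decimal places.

485,670.17 TiB

534 PB = 534 × 10^15 bytes = 534,000,000,000,000,000 bytes
1 TiB = 2^40 bytes = 1,099,511,627,776 bytes
534,000,000,000,000,000 / 1,099,511,627,776 = 485,670.17 TiB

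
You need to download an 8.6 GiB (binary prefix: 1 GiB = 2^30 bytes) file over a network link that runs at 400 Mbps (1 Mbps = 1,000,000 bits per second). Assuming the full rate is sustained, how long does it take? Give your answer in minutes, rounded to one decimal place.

8.6 GiB = 9,234,179,686.4 bytes = 73,873,437,491.2 bits
400 Mbps = 400,000,000 bits/s
time = 73,873,437,491.2 / 400,000,000 = 184.68 s
184.68 s / 60 = 3.1 minutes

3.1 minutes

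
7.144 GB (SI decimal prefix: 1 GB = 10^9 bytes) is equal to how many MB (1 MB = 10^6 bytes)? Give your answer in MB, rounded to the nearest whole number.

7,144 MB

7.144 GB = 7.144 × 10^9 bytes = 7,144,000,000 bytes
1 MB = 1,000,000 bytes
7,144,000,000 / 1,000,000 = 7,144 MB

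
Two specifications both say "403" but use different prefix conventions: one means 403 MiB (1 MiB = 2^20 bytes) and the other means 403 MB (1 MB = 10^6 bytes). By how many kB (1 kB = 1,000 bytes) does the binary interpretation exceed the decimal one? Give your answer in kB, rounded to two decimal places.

19,576.13 kB

403 MiB = 403 × 1,048,576 = 422,576,128 bytes
403 MB = 403 × 1,000,000 = 403,000,000 bytes
difference = 19,576,128 bytes
19,576,128 / 1,000 = 19,576.13 kB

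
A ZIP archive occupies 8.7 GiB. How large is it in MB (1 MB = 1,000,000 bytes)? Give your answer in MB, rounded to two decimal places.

9,341.55 MB

8.7 GiB = 8.7 × 2^30 bytes = 9,341,553,868.8 bytes
1 MB = 1,000,000 bytes
9,341,553,868.8 / 1,000,000 = 9,341.55 MB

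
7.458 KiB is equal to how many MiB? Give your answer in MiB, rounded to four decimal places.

7.458 KiB = 7.458 × 2^10 bytes = 7,636.992 bytes
1 MiB = 2^20 bytes = 1,048,576 bytes
7,636.992 / 1,048,576 = 0.0073 MiB

0.0073 MiB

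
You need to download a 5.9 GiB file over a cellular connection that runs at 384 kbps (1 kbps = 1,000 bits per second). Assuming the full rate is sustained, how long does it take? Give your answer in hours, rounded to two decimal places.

5.9 GiB = 6,335,076,761.6 bytes = 50,680,614,092.8 bits
384 kbps = 384,000 bits/s
time = 50,680,614,092.8 / 384,000 = 131,980.7659 s
131,980.7659 s / 3600 = 36.66 hours

36.66 hours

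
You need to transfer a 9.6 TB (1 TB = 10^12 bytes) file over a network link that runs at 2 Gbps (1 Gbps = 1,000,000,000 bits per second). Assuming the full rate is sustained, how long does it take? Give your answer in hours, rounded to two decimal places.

9.6 TB = 9,600,000,000,000 bytes = 76,800,000,000,000 bits
2 Gbps = 2,000,000,000 bits/s
time = 76,800,000,000,000 / 2,000,000,000 = 38,400.0000 s
38,400.0000 s / 3600 = 10.67 hours

10.67 hours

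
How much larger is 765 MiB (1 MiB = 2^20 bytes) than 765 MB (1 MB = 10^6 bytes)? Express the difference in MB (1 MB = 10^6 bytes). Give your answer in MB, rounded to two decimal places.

37.16 MB

765 MiB = 765 × 1,048,576 = 802,160,640 bytes
765 MB = 765 × 1,000,000 = 765,000,000 bytes
difference = 37,160,640 bytes
37,160,640 / 1,000,000 = 37.16 MB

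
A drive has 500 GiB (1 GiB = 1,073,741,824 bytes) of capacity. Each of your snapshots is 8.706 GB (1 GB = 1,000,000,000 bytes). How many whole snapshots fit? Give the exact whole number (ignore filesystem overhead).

Capacity: 500 GiB = 536,870,912,000 bytes
Per item: 8.706 GB = 8,706,000,000 bytes
⌊536,870,912,000 / 8,706,000,000⌋ = 61

61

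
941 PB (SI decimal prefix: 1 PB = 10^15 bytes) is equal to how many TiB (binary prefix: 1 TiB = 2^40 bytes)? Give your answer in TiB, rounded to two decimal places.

941 PB = 941 × 10^15 bytes = 941,000,000,000,000,000 bytes
1 TiB = 1,099,511,627,776 bytes
941,000,000,000,000,000 / 1,099,511,627,776 = 855,834.51 TiB

855,834.51 TiB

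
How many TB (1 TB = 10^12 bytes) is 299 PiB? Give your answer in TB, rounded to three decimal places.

336,644.072 TB

299 PiB = 299 × 2^50 bytes = 336,644,072,145,944,576 bytes
1 TB = 1,000,000,000,000 bytes
336,644,072,145,944,576 / 1,000,000,000,000 = 336,644.072 TB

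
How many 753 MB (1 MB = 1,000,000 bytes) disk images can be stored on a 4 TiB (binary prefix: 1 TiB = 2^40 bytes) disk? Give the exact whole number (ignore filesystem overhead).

Capacity: 4 TiB = 4,398,046,511,104 bytes
Per item: 753 MB = 753,000,000 bytes
⌊4,398,046,511,104 / 753,000,000⌋ = 5,840

5,840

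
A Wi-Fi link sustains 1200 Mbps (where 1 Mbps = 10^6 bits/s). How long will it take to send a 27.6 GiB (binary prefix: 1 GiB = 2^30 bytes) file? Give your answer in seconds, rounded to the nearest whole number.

198 seconds

27.6 GiB = 29,635,274,342.4 bytes = 237,082,194,739.2 bits
1200 Mbps = 1,200,000,000 bits/s
time = 237,082,194,739.2 / 1,200,000,000 = 198 s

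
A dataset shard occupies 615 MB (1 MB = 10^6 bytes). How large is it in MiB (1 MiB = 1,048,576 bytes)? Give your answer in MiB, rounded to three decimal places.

615 MB = 615 × 10^6 bytes = 615,000,000 bytes
1 MiB = 1,048,576 bytes
615,000,000 / 1,048,576 = 586.510 MiB

586.510 MiB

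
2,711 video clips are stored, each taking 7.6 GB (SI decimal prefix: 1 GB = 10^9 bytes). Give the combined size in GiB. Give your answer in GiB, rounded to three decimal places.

19,188.598 GiB

Total = 2,711 × 7.6 GB = 20603.6 GB
= 20603.6 × 1,000,000,000 bytes = 20,603,600,000,000 bytes
1 GiB = 1,073,741,824 bytes
20,603,600,000,000 / 1,073,741,824 = 19,188.598 GiB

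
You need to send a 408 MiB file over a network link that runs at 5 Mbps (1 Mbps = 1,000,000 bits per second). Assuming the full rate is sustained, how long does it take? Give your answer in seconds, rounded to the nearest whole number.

408 MiB = 427,819,008 bytes = 3,422,552,064 bits
5 Mbps = 5,000,000 bits/s
time = 3,422,552,064 / 5,000,000 = 685 s

685 seconds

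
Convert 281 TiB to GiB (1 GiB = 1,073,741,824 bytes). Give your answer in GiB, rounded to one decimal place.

287,744.0 GiB

281 TiB = 281 × 2^40 bytes = 308,962,767,405,056 bytes
1 GiB = 1,073,741,824 bytes
308,962,767,405,056 / 1,073,741,824 = 287,744.0 GiB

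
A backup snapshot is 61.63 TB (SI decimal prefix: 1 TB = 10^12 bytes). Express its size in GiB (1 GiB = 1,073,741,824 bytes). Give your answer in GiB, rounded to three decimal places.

57,397.410 GiB

61.63 TB = 61.63 × 10^12 bytes = 61,630,000,000,000 bytes
1 GiB = 2^30 bytes = 1,073,741,824 bytes
61,630,000,000,000 / 1,073,741,824 = 57,397.410 GiB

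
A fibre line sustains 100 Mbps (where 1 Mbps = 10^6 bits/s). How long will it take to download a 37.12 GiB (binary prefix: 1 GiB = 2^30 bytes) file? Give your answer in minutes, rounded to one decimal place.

53.1 minutes

37.12 GiB = 39,857,296,506.88 bytes = 318,858,372,055.04 bits
100 Mbps = 100,000,000 bits/s
time = 318,858,372,055.04 / 100,000,000 = 3,188.58 s
3,188.58 s / 60 = 53.1 minutes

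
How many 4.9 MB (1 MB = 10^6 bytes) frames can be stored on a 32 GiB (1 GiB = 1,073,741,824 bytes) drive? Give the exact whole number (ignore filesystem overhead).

Capacity: 32 GiB = 34,359,738,368 bytes
Per item: 4.9 MB = 4,900,000 bytes
⌊34,359,738,368 / 4,900,000⌋ = 7,012

7,012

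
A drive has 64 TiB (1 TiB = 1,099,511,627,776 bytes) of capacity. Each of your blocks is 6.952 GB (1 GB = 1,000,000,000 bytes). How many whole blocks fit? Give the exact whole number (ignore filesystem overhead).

Capacity: 64 TiB = 70,368,744,177,664 bytes
Per item: 6.952 GB = 6,952,000,000 bytes
⌊70,368,744,177,664 / 6,952,000,000⌋ = 10,122

10,122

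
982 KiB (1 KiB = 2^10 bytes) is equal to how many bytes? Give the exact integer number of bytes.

982 × 1,024 = 1,005,568 bytes

1,005,568 bytes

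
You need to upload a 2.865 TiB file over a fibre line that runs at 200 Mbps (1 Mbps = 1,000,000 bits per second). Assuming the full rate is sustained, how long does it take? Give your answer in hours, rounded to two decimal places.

35.00 hours

2.865 TiB = 3,150,100,813,578.24 bytes = 25,200,806,508,625.92 bits
200 Mbps = 200,000,000 bits/s
time = 25,200,806,508,625.92 / 200,000,000 = 126,004.0325 s
126,004.0325 s / 3600 = 35.00 hours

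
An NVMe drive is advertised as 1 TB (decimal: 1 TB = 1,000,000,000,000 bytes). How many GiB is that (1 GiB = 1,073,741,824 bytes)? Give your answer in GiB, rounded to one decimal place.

1 TB × 1,000,000,000,000 bytes/TB = 1,000,000,000,000 bytes
1 GiB = 2^30 bytes = 1,073,741,824 bytes
1,000,000,000,000 / 1,073,741,824 = 931.3 GiB

931.3 GiB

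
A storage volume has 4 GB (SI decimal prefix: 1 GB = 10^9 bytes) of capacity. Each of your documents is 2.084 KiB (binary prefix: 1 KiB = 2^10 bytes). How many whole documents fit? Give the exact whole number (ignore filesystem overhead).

1,874,400

Capacity: 4 GB = 4,000,000,000 bytes
Per item: 2.084 KiB = 2,134.016 bytes
⌊4,000,000,000 / 2,134.016⌋ = 1,874,400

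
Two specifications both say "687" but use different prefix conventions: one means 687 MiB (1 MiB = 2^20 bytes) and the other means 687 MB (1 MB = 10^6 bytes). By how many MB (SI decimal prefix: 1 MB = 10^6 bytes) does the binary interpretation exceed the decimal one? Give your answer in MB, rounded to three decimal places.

687 MiB = 687 × 1,048,576 = 720,371,712 bytes
687 MB = 687 × 1,000,000 = 687,000,000 bytes
difference = 33,371,712 bytes
33,371,712 / 1,000,000 = 33.372 MB

33.372 MB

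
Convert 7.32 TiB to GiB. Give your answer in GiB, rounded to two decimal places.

7.32 TiB × 1,099,511,627,776 bytes/TiB = 8,048,425,115,320.32 bytes
1 GiB = 2^30 bytes = 1,073,741,824 bytes
8,048,425,115,320.32 / 1,073,741,824 = 7,495.68 GiB

7,495.68 GiB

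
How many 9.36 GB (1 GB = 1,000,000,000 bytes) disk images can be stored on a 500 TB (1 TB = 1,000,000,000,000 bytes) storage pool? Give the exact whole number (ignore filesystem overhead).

Capacity: 500 TB = 500,000,000,000,000 bytes
Per item: 9.36 GB = 9,360,000,000 bytes
⌊500,000,000,000,000 / 9,360,000,000⌋ = 53,418

53,418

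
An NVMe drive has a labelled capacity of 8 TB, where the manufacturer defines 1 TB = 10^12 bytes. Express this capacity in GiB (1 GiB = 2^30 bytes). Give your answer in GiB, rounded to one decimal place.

7,450.6 GiB

8 TB = 8 × 10^12 bytes = 8,000,000,000,000 bytes
1 GiB = 2^30 bytes = 1,073,741,824 bytes
8,000,000,000,000 / 1,073,741,824 = 7,450.6 GiB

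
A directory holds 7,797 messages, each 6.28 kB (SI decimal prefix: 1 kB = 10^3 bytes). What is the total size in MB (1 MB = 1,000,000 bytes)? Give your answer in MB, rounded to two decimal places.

Total = 7,797 × 6.28 kB = 48965.16 kB
= 48965.16 × 1,000 bytes = 48,965,160 bytes
1 MB = 1,000,000 bytes
48,965,160 / 1,000,000 = 48.97 MB

48.97 MB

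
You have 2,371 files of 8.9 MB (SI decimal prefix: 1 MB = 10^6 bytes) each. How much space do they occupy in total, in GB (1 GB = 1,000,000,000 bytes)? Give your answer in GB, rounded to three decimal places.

Total = 2,371 × 8.9 MB = 21101.9 MB
= 21101.9 × 1,000,000 bytes = 21,101,900,000 bytes
1 GB = 1,000,000,000 bytes
21,101,900,000 / 1,000,000,000 = 21.102 GB

21.102 GB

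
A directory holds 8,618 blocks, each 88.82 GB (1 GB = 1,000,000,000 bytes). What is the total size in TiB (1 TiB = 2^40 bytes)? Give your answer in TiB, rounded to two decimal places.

Total = 8,618 × 88.82 GB = 765450.76 GB
= 765450.76 × 1,000,000,000 bytes = 765,450,760,000,000 bytes
1 TiB = 1,099,511,627,776 bytes
765,450,760,000,000 / 1,099,511,627,776 = 696.17 TiB

696.17 TiB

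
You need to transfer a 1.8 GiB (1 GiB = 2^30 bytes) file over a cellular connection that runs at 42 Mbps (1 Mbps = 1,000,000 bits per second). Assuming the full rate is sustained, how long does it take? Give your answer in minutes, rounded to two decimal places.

1.8 GiB = 1,932,735,283.2 bytes = 15,461,882,265.6 bits
42 Mbps = 42,000,000 bits/s
time = 15,461,882,265.6 / 42,000,000 = 368.140 s
368.140 s / 60 = 6.14 minutes

6.14 minutes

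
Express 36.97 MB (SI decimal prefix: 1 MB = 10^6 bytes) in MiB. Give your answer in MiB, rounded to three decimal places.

35.257 MiB

36.97 MB = 36.97 × 10^6 bytes = 36,970,000 bytes
1 MiB = 1,048,576 bytes
36,970,000 / 1,048,576 = 35.257 MiB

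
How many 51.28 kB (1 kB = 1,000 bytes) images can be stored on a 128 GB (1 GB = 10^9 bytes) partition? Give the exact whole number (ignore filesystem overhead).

Capacity: 128 GB = 128,000,000,000 bytes
Per item: 51.28 kB = 51,280 bytes
⌊128,000,000,000 / 51,280⌋ = 2,496,099

2,496,099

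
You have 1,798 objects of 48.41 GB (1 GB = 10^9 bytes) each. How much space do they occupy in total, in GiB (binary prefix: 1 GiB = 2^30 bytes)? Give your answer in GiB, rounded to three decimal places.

81,063.416 GiB

Total = 1,798 × 48.41 GB = 87041.18 GB
= 87041.18 × 1,000,000,000 bytes = 87,041,180,000,000 bytes
1 GiB = 1,073,741,824 bytes
87,041,180,000,000 / 1,073,741,824 = 81,063.416 GiB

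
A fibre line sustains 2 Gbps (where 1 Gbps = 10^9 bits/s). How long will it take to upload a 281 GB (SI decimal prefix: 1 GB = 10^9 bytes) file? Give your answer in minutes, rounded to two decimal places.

281 GB = 281,000,000,000 bytes = 2,248,000,000,000 bits
2 Gbps = 2,000,000,000 bits/s
time = 2,248,000,000,000 / 2,000,000,000 = 1,124.000 s
1,124.000 s / 60 = 18.73 minutes

18.73 minutes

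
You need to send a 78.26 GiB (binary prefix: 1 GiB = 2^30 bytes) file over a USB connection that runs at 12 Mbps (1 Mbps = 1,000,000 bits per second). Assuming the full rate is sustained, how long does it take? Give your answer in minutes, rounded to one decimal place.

933.7 minutes

78.26 GiB = 84,031,035,146.24 bytes = 672,248,281,169.92 bits
12 Mbps = 12,000,000 bits/s
time = 672,248,281,169.92 / 12,000,000 = 56,020.69 s
56,020.69 s / 60 = 933.7 minutes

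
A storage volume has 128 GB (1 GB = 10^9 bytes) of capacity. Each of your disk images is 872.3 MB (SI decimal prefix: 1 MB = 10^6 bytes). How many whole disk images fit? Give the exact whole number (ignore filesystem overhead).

Capacity: 128 GB = 128,000,000,000 bytes
Per item: 872.3 MB = 872,300,000 bytes
⌊128,000,000,000 / 872,300,000⌋ = 146

146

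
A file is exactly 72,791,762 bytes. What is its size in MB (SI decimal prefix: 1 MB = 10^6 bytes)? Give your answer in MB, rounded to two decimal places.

72,791,762 bytes given.
1 MB = 10^6 bytes = 1,000,000 bytes
72,791,762 / 1,000,000 = 72.79 MB

72.79 MB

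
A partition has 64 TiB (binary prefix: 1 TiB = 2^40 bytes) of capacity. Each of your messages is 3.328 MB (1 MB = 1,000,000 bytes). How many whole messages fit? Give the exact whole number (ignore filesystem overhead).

21,144,454

Capacity: 64 TiB = 70,368,744,177,664 bytes
Per item: 3.328 MB = 3,328,000 bytes
⌊70,368,744,177,664 / 3,328,000⌋ = 21,144,454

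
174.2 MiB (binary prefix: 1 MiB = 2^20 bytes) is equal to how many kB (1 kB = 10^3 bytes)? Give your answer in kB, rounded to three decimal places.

174.2 MiB = 174.2 × 2^20 bytes = 182,661,939.2 bytes
1 kB = 10^3 bytes = 1,000 bytes
182,661,939.2 / 1,000 = 182,661.939 kB

182,661.939 kB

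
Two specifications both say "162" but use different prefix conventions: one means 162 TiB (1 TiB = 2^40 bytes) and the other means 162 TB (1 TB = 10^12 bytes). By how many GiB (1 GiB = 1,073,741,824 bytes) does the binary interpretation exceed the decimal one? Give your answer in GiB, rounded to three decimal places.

15,013.743 GiB

162 TiB = 162 × 1,099,511,627,776 = 178,120,883,699,712 bytes
162 TB = 162 × 1,000,000,000,000 = 162,000,000,000,000 bytes
difference = 16,120,883,699,712 bytes
16,120,883,699,712 / 1,073,741,824 = 15,013.743 GiB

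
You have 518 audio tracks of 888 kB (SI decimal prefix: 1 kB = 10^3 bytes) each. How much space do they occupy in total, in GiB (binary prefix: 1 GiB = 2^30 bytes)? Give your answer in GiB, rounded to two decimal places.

0.43 GiB

Total = 518 × 888 kB = 459,984 kB
= 459,984 × 1,000 bytes = 459,984,000 bytes
1 GiB = 1,073,741,824 bytes
459,984,000 / 1,073,741,824 = 0.43 GiB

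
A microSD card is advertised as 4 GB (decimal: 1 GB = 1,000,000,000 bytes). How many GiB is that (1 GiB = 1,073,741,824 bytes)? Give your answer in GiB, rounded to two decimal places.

3.73 GiB

4 GB = 4 × 10^9 bytes = 4,000,000,000 bytes
1 GiB = 1,073,741,824 bytes
4,000,000,000 / 1,073,741,824 = 3.73 GiB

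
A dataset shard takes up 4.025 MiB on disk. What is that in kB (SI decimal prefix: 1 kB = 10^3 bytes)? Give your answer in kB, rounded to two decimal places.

4,220.52 kB

4.025 MiB × 1,048,576 bytes/MiB = 4,220,518.4 bytes
1 kB = 1,000 bytes
4,220,518.4 / 1,000 = 4,220.52 kB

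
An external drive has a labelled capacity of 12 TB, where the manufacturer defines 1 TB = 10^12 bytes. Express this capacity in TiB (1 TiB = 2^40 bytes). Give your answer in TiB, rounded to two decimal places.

10.91 TiB

12 TB = 12 × 10^12 bytes = 12,000,000,000,000 bytes
1 TiB = 1,099,511,627,776 bytes
12,000,000,000,000 / 1,099,511,627,776 = 10.91 TiB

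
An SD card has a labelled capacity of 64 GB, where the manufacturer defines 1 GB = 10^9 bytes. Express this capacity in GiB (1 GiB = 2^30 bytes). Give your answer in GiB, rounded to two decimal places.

64 GB = 64 × 10^9 bytes = 64,000,000,000 bytes
1 GiB = 2^30 bytes = 1,073,741,824 bytes
64,000,000,000 / 1,073,741,824 = 59.60 GiB

59.60 GiB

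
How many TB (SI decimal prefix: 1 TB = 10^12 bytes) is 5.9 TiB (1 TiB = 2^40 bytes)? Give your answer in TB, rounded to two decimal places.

5.9 TiB = 5.9 × 2^40 bytes = 6,487,118,603,878.4 bytes
1 TB = 1,000,000,000,000 bytes
6,487,118,603,878.4 / 1,000,000,000,000 = 6.49 TB

6.49 TB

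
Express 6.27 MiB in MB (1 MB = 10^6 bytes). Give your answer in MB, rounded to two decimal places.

6.27 MiB × 1,048,576 bytes/MiB = 6,574,571.52 bytes
1 MB = 10^6 bytes = 1,000,000 bytes
6,574,571.52 / 1,000,000 = 6.57 MB

6.57 MB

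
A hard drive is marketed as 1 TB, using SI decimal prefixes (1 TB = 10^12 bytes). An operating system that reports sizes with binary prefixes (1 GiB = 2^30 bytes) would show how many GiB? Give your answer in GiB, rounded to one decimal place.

931.3 GiB

1 TB = 1 × 10^12 bytes = 1,000,000,000,000 bytes
1 GiB = 2^30 bytes = 1,073,741,824 bytes
1,000,000,000,000 / 1,073,741,824 = 931.3 GiB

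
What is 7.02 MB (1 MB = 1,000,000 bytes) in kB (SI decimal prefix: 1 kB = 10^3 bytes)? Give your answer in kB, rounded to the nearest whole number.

7.02 MB × 1,000,000 bytes/MB = 7,020,000 bytes
1 kB = 10^3 bytes = 1,000 bytes
7,020,000 / 1,000 = 7,020 kB

7,020 kB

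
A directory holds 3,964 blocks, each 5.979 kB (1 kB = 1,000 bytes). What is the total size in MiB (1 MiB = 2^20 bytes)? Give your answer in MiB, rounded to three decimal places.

Total = 3,964 × 5.979 kB = 23700.756 kB
= 23700.756 × 1,000 bytes = 23,700,756 bytes
1 MiB = 1,048,576 bytes
23,700,756 / 1,048,576 = 22.603 MiB

22.603 MiB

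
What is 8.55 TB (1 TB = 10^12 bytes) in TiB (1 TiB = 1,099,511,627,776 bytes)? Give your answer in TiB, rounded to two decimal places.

8.55 TB = 8.55 × 10^12 bytes = 8,550,000,000,000 bytes
1 TiB = 1,099,511,627,776 bytes
8,550,000,000,000 / 1,099,511,627,776 = 7.78 TiB

7.78 TiB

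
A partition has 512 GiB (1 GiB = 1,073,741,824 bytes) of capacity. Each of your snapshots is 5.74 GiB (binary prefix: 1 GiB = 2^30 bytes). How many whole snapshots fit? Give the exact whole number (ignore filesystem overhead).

89

Capacity: 512 GiB = 549,755,813,888 bytes
Per item: 5.74 GiB = 6,163,278,069.76 bytes
⌊549,755,813,888 / 6,163,278,069.76⌋ = 89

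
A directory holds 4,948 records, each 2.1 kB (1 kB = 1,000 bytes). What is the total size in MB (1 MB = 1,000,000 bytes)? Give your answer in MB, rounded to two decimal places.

Total = 4,948 × 2.1 kB = 10390.8 kB
= 10390.8 × 1,000 bytes = 10,390,800 bytes
1 MB = 1,000,000 bytes
10,390,800 / 1,000,000 = 10.39 MB

10.39 MB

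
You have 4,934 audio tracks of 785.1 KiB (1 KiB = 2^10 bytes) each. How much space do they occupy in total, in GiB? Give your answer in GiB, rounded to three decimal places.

Total = 4,934 × 785.1 KiB = 3873683.4 KiB
= 3873683.4 × 1,024 bytes = 3,966,651,801.6 bytes
1 GiB = 1,073,741,824 bytes
3,966,651,801.6 / 1,073,741,824 = 3.694 GiB

3.694 GiB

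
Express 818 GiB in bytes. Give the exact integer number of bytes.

878,320,812,032 bytes

818 × 1,073,741,824 = 878,320,812,032 bytes  (1 GiB = 2^30 bytes)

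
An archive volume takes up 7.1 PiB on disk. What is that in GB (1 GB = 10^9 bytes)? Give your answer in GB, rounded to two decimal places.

7.1 PiB = 7.1 × 2^50 bytes = 7,993,889,338,582,630.4 bytes
1 GB = 1,000,000,000 bytes
7,993,889,338,582,630.4 / 1,000,000,000 = 7,993,889.34 GB

7,993,889.34 GB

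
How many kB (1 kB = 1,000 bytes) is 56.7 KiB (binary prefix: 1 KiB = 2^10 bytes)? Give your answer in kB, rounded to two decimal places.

58.06 kB

56.7 KiB × 1,024 bytes/KiB = 58,060.8 bytes
1 kB = 1,000 bytes
58,060.8 / 1,000 = 58.06 kB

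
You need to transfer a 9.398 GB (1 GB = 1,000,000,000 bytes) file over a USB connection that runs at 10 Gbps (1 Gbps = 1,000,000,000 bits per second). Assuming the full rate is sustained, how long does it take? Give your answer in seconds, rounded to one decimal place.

9.398 GB = 9,398,000,000 bytes = 75,184,000,000 bits
10 Gbps = 10,000,000,000 bits/s
time = 75,184,000,000 / 10,000,000,000 = 7.5 s

7.5 seconds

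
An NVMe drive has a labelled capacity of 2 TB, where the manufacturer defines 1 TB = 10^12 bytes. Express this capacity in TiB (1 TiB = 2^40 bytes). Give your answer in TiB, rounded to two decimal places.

1.82 TiB

2 TB × 1,000,000,000,000 bytes/TB = 2,000,000,000,000 bytes
1 TiB = 1,099,511,627,776 bytes
2,000,000,000,000 / 1,099,511,627,776 = 1.82 TiB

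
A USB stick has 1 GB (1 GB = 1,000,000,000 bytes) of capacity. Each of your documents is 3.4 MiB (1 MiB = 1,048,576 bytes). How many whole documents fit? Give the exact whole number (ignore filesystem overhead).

280

Capacity: 1 GB = 1,000,000,000 bytes
Per item: 3.4 MiB = 3,565,158.4 bytes
⌊1,000,000,000 / 3,565,158.4⌋ = 280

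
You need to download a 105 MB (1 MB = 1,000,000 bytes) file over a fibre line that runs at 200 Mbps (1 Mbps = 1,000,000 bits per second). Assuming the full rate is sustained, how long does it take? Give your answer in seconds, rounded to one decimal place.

4.2 seconds

105 MB = 105,000,000 bytes = 840,000,000 bits
200 Mbps = 200,000,000 bits/s
time = 840,000,000 / 200,000,000 = 4.2 s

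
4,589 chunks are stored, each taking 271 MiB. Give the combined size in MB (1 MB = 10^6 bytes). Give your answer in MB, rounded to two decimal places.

Total = 4,589 × 271 MiB = 1,243,619 MiB
= 1,243,619 × 1,048,576 bytes = 1,304,029,036,544 bytes
1 MB = 1,000,000 bytes
1,304,029,036,544 / 1,000,000 = 1,304,029.04 MB

1,304,029.04 MB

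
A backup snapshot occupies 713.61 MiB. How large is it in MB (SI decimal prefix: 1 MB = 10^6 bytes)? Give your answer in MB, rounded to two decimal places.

748.27 MB

713.61 MiB × 1,048,576 bytes/MiB = 748,274,319.36 bytes
1 MB = 10^6 bytes = 1,000,000 bytes
748,274,319.36 / 1,000,000 = 748.27 MB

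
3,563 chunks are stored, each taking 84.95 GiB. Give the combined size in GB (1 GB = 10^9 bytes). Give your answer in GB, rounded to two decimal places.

Total = 3,563 × 84.95 GiB = 302676.85 GiB
= 302676.85 × 1,073,741,824 bytes = 324,996,793,001,574.4 bytes
1 GB = 1,000,000,000 bytes
324,996,793,001,574.4 / 1,000,000,000 = 324,996.79 GB

324,996.79 GB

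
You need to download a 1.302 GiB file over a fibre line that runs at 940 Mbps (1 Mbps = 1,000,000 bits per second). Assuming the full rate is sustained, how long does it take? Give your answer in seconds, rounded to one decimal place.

1.302 GiB = 1,398,011,854.848 bytes = 11,184,094,838.784 bits
940 Mbps = 940,000,000 bits/s
time = 11,184,094,838.784 / 940,000,000 = 11.9 s

11.9 seconds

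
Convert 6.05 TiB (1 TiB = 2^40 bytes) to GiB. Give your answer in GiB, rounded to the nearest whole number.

6,195 GiB

6.05 TiB = 6.05 × 2^40 bytes = 6,652,045,348,044.8 bytes
1 GiB = 2^30 bytes = 1,073,741,824 bytes
6,652,045,348,044.8 / 1,073,741,824 = 6,195 GiB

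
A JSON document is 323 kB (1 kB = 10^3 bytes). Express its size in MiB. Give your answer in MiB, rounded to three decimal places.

323 kB = 323 × 10^3 bytes = 323,000 bytes
1 MiB = 1,048,576 bytes
323,000 / 1,048,576 = 0.308 MiB

0.308 MiB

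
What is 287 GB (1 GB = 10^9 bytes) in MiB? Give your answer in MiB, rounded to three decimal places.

287 GB = 287 × 10^9 bytes = 287,000,000,000 bytes
1 MiB = 1,048,576 bytes
287,000,000,000 / 1,048,576 = 273,704.529 MiB

273,704.529 MiB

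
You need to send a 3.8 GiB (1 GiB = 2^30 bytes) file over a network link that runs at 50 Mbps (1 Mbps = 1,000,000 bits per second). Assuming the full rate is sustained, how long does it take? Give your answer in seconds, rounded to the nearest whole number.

3.8 GiB = 4,080,218,931.2 bytes = 32,641,751,449.6 bits
50 Mbps = 50,000,000 bits/s
time = 32,641,751,449.6 / 50,000,000 = 653 s

653 seconds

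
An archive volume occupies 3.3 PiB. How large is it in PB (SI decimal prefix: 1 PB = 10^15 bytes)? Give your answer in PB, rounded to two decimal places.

3.72 PB

3.3 PiB = 3.3 × 2^50 bytes = 3,715,469,692,580,659.2 bytes
1 PB = 1,000,000,000,000,000 bytes
3,715,469,692,580,659.2 / 1,000,000,000,000,000 = 3.72 PB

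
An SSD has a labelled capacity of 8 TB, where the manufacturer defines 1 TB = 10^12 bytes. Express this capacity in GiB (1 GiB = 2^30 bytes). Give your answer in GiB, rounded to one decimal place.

8 TB = 8 × 10^12 bytes = 8,000,000,000,000 bytes
1 GiB = 2^30 bytes = 1,073,741,824 bytes
8,000,000,000,000 / 1,073,741,824 = 7,450.6 GiB

7,450.6 GiB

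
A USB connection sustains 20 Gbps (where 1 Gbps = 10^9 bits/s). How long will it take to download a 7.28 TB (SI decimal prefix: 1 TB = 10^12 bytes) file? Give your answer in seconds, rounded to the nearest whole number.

7.28 TB = 7,280,000,000,000 bytes = 58,240,000,000,000 bits
20 Gbps = 20,000,000,000 bits/s
time = 58,240,000,000,000 / 20,000,000,000 = 2,912 s

2,912 seconds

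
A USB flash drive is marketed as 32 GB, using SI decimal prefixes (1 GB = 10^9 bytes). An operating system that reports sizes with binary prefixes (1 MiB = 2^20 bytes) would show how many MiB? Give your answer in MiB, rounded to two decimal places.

30,517.58 MiB

32 GB × 1,000,000,000 bytes/GB = 32,000,000,000 bytes
1 MiB = 1,048,576 bytes
32,000,000,000 / 1,048,576 = 30,517.58 MiB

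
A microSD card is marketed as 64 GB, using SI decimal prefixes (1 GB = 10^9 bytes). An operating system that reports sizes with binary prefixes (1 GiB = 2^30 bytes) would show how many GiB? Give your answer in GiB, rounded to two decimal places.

64 GB = 64 × 10^9 bytes = 64,000,000,000 bytes
1 GiB = 2^30 bytes = 1,073,741,824 bytes
64,000,000,000 / 1,073,741,824 = 59.60 GiB

59.60 GiB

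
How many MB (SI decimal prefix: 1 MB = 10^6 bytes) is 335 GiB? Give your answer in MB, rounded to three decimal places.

335 GiB × 1,073,741,824 bytes/GiB = 359,703,511,040 bytes
1 MB = 10^6 bytes = 1,000,000 bytes
359,703,511,040 / 1,000,000 = 359,703.511 MB

359,703.511 MB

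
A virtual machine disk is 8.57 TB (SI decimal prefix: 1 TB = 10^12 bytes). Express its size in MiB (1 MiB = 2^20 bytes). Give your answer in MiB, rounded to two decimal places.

8.57 TB × 1,000,000,000,000 bytes/TB = 8,570,000,000,000 bytes
1 MiB = 1,048,576 bytes
8,570,000,000,000 / 1,048,576 = 8,172,988.89 MiB

8,172,988.89 MiB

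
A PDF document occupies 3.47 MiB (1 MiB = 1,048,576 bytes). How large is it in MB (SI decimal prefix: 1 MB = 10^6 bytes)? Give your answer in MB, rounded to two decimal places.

3.47 MiB = 3.47 × 2^20 bytes = 3,638,558.72 bytes
1 MB = 1,000,000 bytes
3,638,558.72 / 1,000,000 = 3.64 MB

3.64 MB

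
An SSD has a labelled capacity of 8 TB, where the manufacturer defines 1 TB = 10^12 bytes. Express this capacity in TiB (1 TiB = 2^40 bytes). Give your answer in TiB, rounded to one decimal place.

7.3 TiB

8 TB = 8 × 10^12 bytes = 8,000,000,000,000 bytes
1 TiB = 2^40 bytes = 1,099,511,627,776 bytes
8,000,000,000,000 / 1,099,511,627,776 = 7.3 TiB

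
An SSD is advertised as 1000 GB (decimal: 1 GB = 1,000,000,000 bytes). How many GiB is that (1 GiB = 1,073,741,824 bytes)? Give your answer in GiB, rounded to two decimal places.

931.32 GiB

1000 GB × 1,000,000,000 bytes/GB = 1,000,000,000,000 bytes
1 GiB = 1,073,741,824 bytes
1,000,000,000,000 / 1,073,741,824 = 931.32 GiB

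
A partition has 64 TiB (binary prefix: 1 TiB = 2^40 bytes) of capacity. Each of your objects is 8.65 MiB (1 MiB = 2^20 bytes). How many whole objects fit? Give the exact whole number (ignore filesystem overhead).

7,758,250

Capacity: 64 TiB = 70,368,744,177,664 bytes
Per item: 8.65 MiB = 9,070,182.4 bytes
⌊70,368,744,177,664 / 9,070,182.4⌋ = 7,758,250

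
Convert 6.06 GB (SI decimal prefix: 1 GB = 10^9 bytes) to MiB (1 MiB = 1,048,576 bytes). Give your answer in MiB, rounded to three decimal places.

6.06 GB = 6.06 × 10^9 bytes = 6,060,000,000 bytes
1 MiB = 2^20 bytes = 1,048,576 bytes
6,060,000,000 / 1,048,576 = 5,779.266 MiB

5,779.266 MiB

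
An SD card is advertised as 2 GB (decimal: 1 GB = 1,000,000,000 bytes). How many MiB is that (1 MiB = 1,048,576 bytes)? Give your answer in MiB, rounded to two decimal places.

1,907.35 MiB

2 GB × 1,000,000,000 bytes/GB = 2,000,000,000 bytes
1 MiB = 2^20 bytes = 1,048,576 bytes
2,000,000,000 / 1,048,576 = 1,907.35 MiB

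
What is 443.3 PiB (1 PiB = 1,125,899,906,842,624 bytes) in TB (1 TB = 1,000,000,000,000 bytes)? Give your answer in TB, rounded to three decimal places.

499,111.429 TB

443.3 PiB = 443.3 × 2^50 bytes = 499,111,428,703,335,219.2 bytes
1 TB = 1,000,000,000,000 bytes
499,111,428,703,335,219.2 / 1,000,000,000,000 = 499,111.429 TB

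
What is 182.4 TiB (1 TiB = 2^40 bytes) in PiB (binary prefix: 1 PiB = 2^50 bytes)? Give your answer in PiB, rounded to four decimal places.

182.4 TiB × 1,099,511,627,776 bytes/TiB = 200,550,920,906,342.4 bytes
1 PiB = 1,125,899,906,842,624 bytes
200,550,920,906,342.4 / 1,125,899,906,842,624 = 0.1781 PiB

0.1781 PiB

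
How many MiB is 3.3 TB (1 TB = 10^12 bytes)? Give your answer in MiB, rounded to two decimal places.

3.3 TB × 1,000,000,000,000 bytes/TB = 3,300,000,000,000 bytes
1 MiB = 2^20 bytes = 1,048,576 bytes
3,300,000,000,000 / 1,048,576 = 3,147,125.24 MiB

3,147,125.24 MiB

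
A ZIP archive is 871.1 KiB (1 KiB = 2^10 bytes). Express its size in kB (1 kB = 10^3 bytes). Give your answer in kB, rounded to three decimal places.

892.006 kB

871.1 KiB × 1,024 bytes/KiB = 892,006.4 bytes
1 kB = 1,000 bytes
892,006.4 / 1,000 = 892.006 kB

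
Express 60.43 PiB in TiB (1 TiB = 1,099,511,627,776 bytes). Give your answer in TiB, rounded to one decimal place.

60.43 PiB × 1,125,899,906,842,624 bytes/PiB = 68,038,131,370,499,768.32 bytes
1 TiB = 1,099,511,627,776 bytes
68,038,131,370,499,768.32 / 1,099,511,627,776 = 61,880.3 TiB

61,880.3 TiB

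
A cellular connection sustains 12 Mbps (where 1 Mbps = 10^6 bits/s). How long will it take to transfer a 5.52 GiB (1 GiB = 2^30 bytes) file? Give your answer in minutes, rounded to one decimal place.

5.52 GiB = 5,927,054,868.48 bytes = 47,416,438,947.84 bits
12 Mbps = 12,000,000 bits/s
time = 47,416,438,947.84 / 12,000,000 = 3,951.37 s
3,951.37 s / 60 = 65.9 minutes

65.9 minutes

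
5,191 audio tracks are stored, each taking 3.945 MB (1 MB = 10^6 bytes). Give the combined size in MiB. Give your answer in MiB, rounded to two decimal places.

Total = 5,191 × 3.945 MB = 20478.495 MB
= 20478.495 × 1,000,000 bytes = 20,478,495,000 bytes
1 MiB = 1,048,576 bytes
20,478,495,000 / 1,048,576 = 19,529.81 MiB

19,529.81 MiB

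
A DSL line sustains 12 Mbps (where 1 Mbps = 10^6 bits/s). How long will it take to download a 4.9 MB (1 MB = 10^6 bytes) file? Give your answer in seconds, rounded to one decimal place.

3.3 seconds

4.9 MB = 4,900,000 bytes = 39,200,000 bits
12 Mbps = 12,000,000 bits/s
time = 39,200,000 / 12,000,000 = 3.3 s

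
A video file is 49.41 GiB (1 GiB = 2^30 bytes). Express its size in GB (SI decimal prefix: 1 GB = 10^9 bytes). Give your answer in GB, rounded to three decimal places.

49.41 GiB × 1,073,741,824 bytes/GiB = 53,053,583,523.84 bytes
1 GB = 1,000,000,000 bytes
53,053,583,523.84 / 1,000,000,000 = 53.054 GB

53.054 GB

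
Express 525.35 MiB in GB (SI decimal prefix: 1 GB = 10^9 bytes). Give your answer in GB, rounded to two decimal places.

0.55 GB

525.35 MiB = 525.35 × 2^20 bytes = 550,869,401.6 bytes
1 GB = 1,000,000,000 bytes
550,869,401.6 / 1,000,000,000 = 0.55 GB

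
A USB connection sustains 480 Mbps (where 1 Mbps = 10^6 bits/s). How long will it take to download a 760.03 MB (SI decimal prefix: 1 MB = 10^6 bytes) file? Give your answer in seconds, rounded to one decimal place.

760.03 MB = 760,030,000 bytes = 6,080,240,000 bits
480 Mbps = 480,000,000 bits/s
time = 6,080,240,000 / 480,000,000 = 12.7 s

12.7 seconds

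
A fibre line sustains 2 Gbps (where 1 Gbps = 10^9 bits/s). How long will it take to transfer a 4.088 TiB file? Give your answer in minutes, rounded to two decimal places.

4.088 TiB = 4,494,803,534,348.288 bytes = 35,958,428,274,786.304 bits
2 Gbps = 2,000,000,000 bits/s
time = 35,958,428,274,786.304 / 2,000,000,000 = 17,979.214 s
17,979.214 s / 60 = 299.65 minutes

299.65 minutes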